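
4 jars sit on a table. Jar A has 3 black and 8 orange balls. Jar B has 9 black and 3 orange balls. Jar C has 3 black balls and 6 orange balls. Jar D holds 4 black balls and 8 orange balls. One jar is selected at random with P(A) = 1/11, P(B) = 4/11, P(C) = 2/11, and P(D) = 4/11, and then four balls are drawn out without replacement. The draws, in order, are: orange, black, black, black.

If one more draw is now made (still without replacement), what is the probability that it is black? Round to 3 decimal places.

0.646

For each hypothesis, P(data | H) works out to: P(data | jar A) = (8/11)(3/10)(2/9)(1/8) = 0.0060606; P(data | jar B) = (3/12)(9/11)(8/10)(7/9) = 0.12727; P(data | jar C) = (6/9)(3/8)(2/7)(1/6) = 0.011905; P(data | jar D) = (8/12)(4/11)(3/10)(2/9) = 0.016162.
Weighting by the prior gives 1/11 · 0.0060606 = 0.00055096, 4/11 · 0.12727 = 0.046281, 2/11 · 0.011905 = 0.0021645, 4/11 · 0.016162 = 0.005877; these sum to 0.054873.
Normalising, the posterior is P(jar A | data) = 0.010041, P(jar B | data) = 0.84341, P(jar C | data) = 0.039445, P(jar D | data) = 0.1071.
So P(black next | data) = Σ P(black next | H) P(H | data) = (0)(0.010041) + (3/4)(0.84341) + (0)(0.039445) + (1/8)(0.1071) = 0.64595.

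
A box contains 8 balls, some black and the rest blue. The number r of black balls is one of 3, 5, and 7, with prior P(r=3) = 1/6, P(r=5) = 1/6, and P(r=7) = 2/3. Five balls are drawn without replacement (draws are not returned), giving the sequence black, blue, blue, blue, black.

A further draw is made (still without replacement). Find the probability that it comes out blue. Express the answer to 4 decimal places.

For each hypothesis, P(data | H) works out to: P(data | r = 3) = (3/8)(5/7)(4/6)(3/5)(2/4) = 3/56; P(data | r = 5) = (5/8)(3/7)(2/6)(1/5)(4/4) = 1/56; P(data | r = 7) = (7/8)(1/7)(0/6) = 0.
Weighting by the prior gives 1/6 · 3/56 = 1/112, 1/6 · 1/56 = 1/336, 2/3 · 0 = 0; with total 1/84.
Dividing through by the total gives posterior P(r = 3 | data) = 3/4, P(r = 5 | data) = 1/4, P(r = 7 | data) = 0.
The predictive probability is P(blue next | data) = (2/3)(3/4) + (0)(1/4) = 1/2.

0.5000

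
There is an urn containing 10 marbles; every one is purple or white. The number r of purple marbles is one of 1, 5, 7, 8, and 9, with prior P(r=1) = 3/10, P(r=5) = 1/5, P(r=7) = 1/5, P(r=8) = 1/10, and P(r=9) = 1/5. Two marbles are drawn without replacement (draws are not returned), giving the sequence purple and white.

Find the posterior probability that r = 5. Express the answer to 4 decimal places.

0.3268

For each hypothesis, P(data | H) works out to: P(data | r = 1) = (1/10)(9/9) = 1/10; P(data | r = 5) = (5/10)(5/9) = 5/18; P(data | r = 7) = (7/10)(3/9) = 7/30; P(data | r = 8) = (8/10)(2/9) = 8/45; P(data | r = 9) = (9/10)(1/9) = 1/10.
Multiplying each by its prior: 3/10 · 1/10 = 3/100, 1/5 · 5/18 = 1/18, 1/5 · 7/30 = 7/150, 1/10 · 8/45 = 4/225, 1/5 · 1/10 = 1/50; summing to 17/100.
By Bayes' rule, P(r = 5 | data) = (1/18) / (17/100) = 50/153.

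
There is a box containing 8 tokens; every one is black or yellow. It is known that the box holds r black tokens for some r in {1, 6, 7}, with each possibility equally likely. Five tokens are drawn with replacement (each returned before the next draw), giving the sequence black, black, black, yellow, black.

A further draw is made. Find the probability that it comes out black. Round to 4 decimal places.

Compute the likelihood of the observed sequence for each case: P(data | r = 1) = (1/8)(1/8)(1/8)(7/8)(1/8) = 0.00021362; P(data | r = 6) = (6/8)(6/8)(6/8)(2/8)(6/8) = 0.079102; P(data | r = 7) = (7/8)(7/8)(7/8)(1/8)(7/8) = 0.073273.
The prior-weighted likelihoods are 1/3 · 0.00021362 = 7.1208e-05, 1/3 · 0.079102 = 0.026367, 1/3 · 0.073273 = 0.024424; with total 0.050863.
Dividing through by the total gives posterior P(r = 1 | data) = 0.0014, P(r = 6 | data) = 0.5184, P(r = 7 | data) = 0.4802.
The predictive probability is P(black next | data) = (1/8)(0.0014) + (3/4)(0.5184) + (7/8)(0.4802) = 0.80915.

0.8092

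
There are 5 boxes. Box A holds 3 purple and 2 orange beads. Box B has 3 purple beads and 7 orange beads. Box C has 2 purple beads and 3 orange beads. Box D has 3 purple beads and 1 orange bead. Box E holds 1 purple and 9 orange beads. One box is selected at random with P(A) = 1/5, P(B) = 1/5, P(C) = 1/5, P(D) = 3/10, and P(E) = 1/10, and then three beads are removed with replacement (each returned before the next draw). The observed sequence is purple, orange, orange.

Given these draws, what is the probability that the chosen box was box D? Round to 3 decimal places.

0.141

Compute the likelihood of the observed sequence for each case: P(data | box A) = (3/5)(2/5)(2/5) = 0.096; P(data | box B) = (3/10)(7/10)(7/10) = 0.147; P(data | box C) = (2/5)(3/5)(3/5) = 0.144; P(data | box D) = (3/4)(1/4)(1/4) = 0.046875; P(data | box E) = (1/10)(9/10)(9/10) = 0.081.
The prior-weighted likelihoods are 1/5 · 0.096 = 0.0192, 1/5 · 0.147 = 0.0294, 1/5 · 0.144 = 0.0288, 3/10 · 0.046875 = 0.014063, 1/10 · 0.081 = 0.0081; summing to 0.099562.
So P(box D | data) = (0.014063) / (0.099562) = 0.14124.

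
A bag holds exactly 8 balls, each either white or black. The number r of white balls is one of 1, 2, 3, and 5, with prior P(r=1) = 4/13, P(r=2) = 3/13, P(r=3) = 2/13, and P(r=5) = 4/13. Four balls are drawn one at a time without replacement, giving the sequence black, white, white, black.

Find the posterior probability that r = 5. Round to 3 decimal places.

For each hypothesis, P(data | H) works out to: P(data | r = 1) = (7/8)(1/7)(0/6) = 0; P(data | r = 2) = (6/8)(2/7)(1/6)(5/5) = 1/28; P(data | r = 3) = (5/8)(3/7)(2/6)(4/5) = 1/14; P(data | r = 5) = (3/8)(5/7)(4/6)(2/5) = 1/14.
Weighting by the prior gives 4/13 · 0 = 0, 3/13 · 1/28 = 3/364, 2/13 · 1/14 = 1/91, 4/13 · 1/14 = 2/91; with total 15/364.
Hence P(r = 5 | data) = (2/91) / (15/364) = 8/15.

0.533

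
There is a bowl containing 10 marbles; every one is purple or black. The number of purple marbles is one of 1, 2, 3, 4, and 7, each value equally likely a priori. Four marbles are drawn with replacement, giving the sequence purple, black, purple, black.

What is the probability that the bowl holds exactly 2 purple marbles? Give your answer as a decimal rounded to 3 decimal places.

Under each hypothesis, the probability of the observed sequence is: P(data | r = 1) = (1/10)(9/10)(1/10)(9/10) = 0.0081; P(data | r = 2) = (2/10)(8/10)(2/10)(8/10) = 0.0256; P(data | r = 3) = (3/10)(7/10)(3/10)(7/10) = 0.0441; P(data | r = 4) = (4/10)(6/10)(4/10)(6/10) = 0.0576; P(data | r = 7) = (7/10)(3/10)(7/10)(3/10) = 0.0441.
The prior-weighted likelihoods are 1/5 · 0.0081 = 0.00162, 1/5 · 0.0256 = 0.00512, 1/5 · 0.0441 = 0.00882, 1/5 · 0.0576 = 0.01152, 1/5 · 0.0441 = 0.00882; summing to 0.0359.
By Bayes' rule, P(r = 2 | data) = (0.00512) / (0.0359) = 0.14262.

0.143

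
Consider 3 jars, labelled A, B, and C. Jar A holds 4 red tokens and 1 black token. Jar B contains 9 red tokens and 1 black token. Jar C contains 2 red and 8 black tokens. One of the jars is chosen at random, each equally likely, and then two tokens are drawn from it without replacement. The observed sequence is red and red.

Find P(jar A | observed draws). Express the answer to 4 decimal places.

0.4219

For each hypothesis, P(data | H) works out to: P(data | jar A) = (4/5)(3/4) = 3/5; P(data | jar B) = (9/10)(8/9) = 4/5; P(data | jar C) = (2/10)(1/9) = 1/45.
The prior-weighted likelihoods are 1/3 · 3/5 = 1/5, 1/3 · 4/5 = 4/15, 1/3 · 1/45 = 1/135; summing to 64/135.
Therefore the posterior P(jar A | data) = (1/5) / (64/135) = 27/64.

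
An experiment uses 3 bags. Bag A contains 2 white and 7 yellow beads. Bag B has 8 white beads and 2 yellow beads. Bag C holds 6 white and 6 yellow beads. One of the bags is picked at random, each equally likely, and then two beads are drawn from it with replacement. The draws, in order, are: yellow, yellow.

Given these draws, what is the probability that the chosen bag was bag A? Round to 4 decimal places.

For each hypothesis, P(data | H) works out to: P(data | bag A) = (7/9)(7/9) = 0.60494; P(data | bag B) = (2/10)(2/10) = 0.04; P(data | bag C) = (6/12)(6/12) = 0.25.
The prior-weighted likelihoods are 1/3 · 0.60494 = 0.20165, 1/3 · 0.04 = 0.013333, 1/3 · 0.25 = 0.083333; summing to 0.29831.
Hence P(bag A | data) = (0.20165) / (0.29831) = 0.67596.

0.6760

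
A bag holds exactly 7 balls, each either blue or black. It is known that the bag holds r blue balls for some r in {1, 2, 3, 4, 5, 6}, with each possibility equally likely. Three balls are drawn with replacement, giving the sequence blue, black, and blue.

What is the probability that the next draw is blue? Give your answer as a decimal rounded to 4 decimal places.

For each hypothesis, P(data | H) works out to: P(data | r = 1) = (1/7)(6/7)(1/7) = 0.017493; P(data | r = 2) = (2/7)(5/7)(2/7) = 0.058309; P(data | r = 3) = (3/7)(4/7)(3/7) = 0.10496; P(data | r = 4) = (4/7)(3/7)(4/7) = 0.13994; P(data | r = 5) = (5/7)(2/7)(5/7) = 0.14577; P(data | r = 6) = (6/7)(1/7)(6/7) = 0.10496.
Multiplying each by its prior: 1/6 · 0.017493 = 0.0029155, 1/6 · 0.058309 = 0.0097182, 1/6 · 0.10496 = 0.017493, 1/6 · 0.13994 = 0.023324, 1/6 · 0.14577 = 0.024295, 1/6 · 0.10496 = 0.017493; with total 0.095238.
The posterior is then P(r = 1 | data) = 0.030612, P(r = 2 | data) = 0.10204, P(r = 3 | data) = 0.18367, P(r = 4 | data) = 0.2449, P(r = 5 | data) = 0.2551, P(r = 6 | data) = 0.18367.
Averaging over the posterior, P(blue next | data) = (1/7)(0.030612) + (2/7)(0.10204) + (3/7)(0.18367) + (4/7)(0.2449) + (5/7)(0.2551) + (6/7)(0.18367) = 0.59184.

0.5918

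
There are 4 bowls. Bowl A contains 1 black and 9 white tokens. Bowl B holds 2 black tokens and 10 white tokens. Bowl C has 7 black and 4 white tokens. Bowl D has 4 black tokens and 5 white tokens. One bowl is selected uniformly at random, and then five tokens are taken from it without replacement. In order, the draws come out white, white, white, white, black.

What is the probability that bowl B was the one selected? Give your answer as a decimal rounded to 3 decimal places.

The likelihood of the observed sequence under each hypothesis: P(data | bowl A) = (9/10)(8/9)(7/8)(6/7)(1/6) = 0.1; P(data | bowl B) = (10/12)(9/11)(8/10)(7/9)(2/8) = 0.10606; P(data | bowl C) = (4/11)(3/10)(2/9)(1/8)(7/7) = 0.0030303; P(data | bowl D) = (5/9)(4/8)(3/7)(2/6)(4/5) = 0.031746.
Weighting by the prior gives 1/4 · 0.1 = 0.025, 1/4 · 0.10606 = 0.026515, 1/4 · 0.0030303 = 0.00075758, 1/4 · 0.031746 = 0.0079365; summing to 0.060209.
Hence P(bowl B | data) = (0.026515) / (0.060209) = 0.44038.

0.440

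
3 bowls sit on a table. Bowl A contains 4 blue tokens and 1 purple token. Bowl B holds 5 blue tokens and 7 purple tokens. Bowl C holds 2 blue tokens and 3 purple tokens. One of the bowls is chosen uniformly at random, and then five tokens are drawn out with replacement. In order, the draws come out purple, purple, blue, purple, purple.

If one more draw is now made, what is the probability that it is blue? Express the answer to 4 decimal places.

0.4130

The likelihood of the observed sequence under each hypothesis: P(data | bowl A) = (1/5)(1/5)(4/5)(1/5)(1/5) = 0.00128; P(data | bowl B) = (7/12)(7/12)(5/12)(7/12)(7/12) = 0.048245; P(data | bowl C) = (3/5)(3/5)(2/5)(3/5)(3/5) = 0.05184.
Multiplying each by its prior: 1/3 · 0.00128 = 0.00042667, 1/3 · 0.048245 = 0.016082, 1/3 · 0.05184 = 0.01728; with total 0.033788.
Normalising, the posterior is P(bowl A | data) = 0.012628, P(bowl B | data) = 0.47596, P(bowl C | data) = 0.51142.
The predictive probability is P(blue next | data) = (4/5)(0.012628) + (5/12)(0.47596) + (2/5)(0.51142) = 0.41298.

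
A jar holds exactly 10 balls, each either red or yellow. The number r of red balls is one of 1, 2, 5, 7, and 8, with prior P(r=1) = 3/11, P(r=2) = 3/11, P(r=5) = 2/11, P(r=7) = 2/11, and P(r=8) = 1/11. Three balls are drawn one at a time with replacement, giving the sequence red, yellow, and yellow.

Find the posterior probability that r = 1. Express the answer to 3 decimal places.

Compute the likelihood of the observed sequence for each case: P(data | r = 1) = (1/10)(9/10)(9/10) = 0.081; P(data | r = 2) = (2/10)(8/10)(8/10) = 0.128; P(data | r = 5) = (5/10)(5/10)(5/10) = 0.125; P(data | r = 7) = (7/10)(3/10)(3/10) = 0.063; P(data | r = 8) = (8/10)(2/10)(2/10) = 0.032.
Multiplying each by its prior: 3/11 · 0.081 = 0.022091, 3/11 · 0.128 = 0.034909, 2/11 · 0.125 = 0.022727, 2/11 · 0.063 = 0.011455, 1/11 · 0.032 = 0.0029091; these sum to 0.094091.
So P(r = 1 | data) = (0.022091) / (0.094091) = 0.23478.

0.235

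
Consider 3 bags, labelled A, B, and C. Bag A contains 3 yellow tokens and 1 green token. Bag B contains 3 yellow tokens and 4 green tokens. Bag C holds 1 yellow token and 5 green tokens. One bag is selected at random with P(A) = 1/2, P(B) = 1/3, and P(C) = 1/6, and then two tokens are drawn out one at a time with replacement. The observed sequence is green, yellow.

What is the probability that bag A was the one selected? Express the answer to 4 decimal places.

Under each hypothesis, the probability of the observed sequence is: P(data | bag A) = (1/4)(3/4) = 0.1875; P(data | bag B) = (4/7)(3/7) = 0.2449; P(data | bag C) = (5/6)(1/6) = 0.13889.
Multiplying each by its prior: 1/2 · 0.1875 = 0.09375, 1/3 · 0.2449 = 0.081633, 1/6 · 0.13889 = 0.023148; these sum to 0.19853.
By Bayes' rule, P(bag A | data) = (0.09375) / (0.19853) = 0.47222.

0.4722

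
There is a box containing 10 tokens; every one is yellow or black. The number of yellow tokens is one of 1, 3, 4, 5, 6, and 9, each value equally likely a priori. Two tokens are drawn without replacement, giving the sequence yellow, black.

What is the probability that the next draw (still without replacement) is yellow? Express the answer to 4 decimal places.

0.4531

Compute the likelihood of the observed sequence for each case: P(data | r = 1) = (1/10)(9/9) = 1/10; P(data | r = 3) = (3/10)(7/9) = 7/30; P(data | r = 4) = (4/10)(6/9) = 4/15; P(data | r = 5) = (5/10)(5/9) = 5/18; P(data | r = 6) = (6/10)(4/9) = 4/15; P(data | r = 9) = (9/10)(1/9) = 1/10.
Weighting by the prior gives 1/6 · 1/10 = 1/60, 1/6 · 7/30 = 7/180, 1/6 · 4/15 = 2/45, 1/6 · 5/18 = 5/108, 1/6 · 4/15 = 2/45, 1/6 · 1/10 = 1/60; these sum to 28/135.
The posterior is then P(r = 1 | data) = 9/112, P(r = 3 | data) = 3/16, P(r = 4 | data) = 3/14, P(r = 5 | data) = 25/112, P(r = 6 | data) = 3/14, P(r = 9 | data) = 9/112.
Averaging over the posterior, P(yellow next | data) = (0)(9/112) + (1/4)(3/16) + (3/8)(3/14) + (1/2)(25/112) + (5/8)(3/14) + (1)(9/112) = 29/64.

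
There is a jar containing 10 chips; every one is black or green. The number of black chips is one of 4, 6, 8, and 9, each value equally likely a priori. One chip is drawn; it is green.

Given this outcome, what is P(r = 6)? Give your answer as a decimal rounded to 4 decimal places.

The likelihood of this draw under each hypothesis: P(data | r = 4) = (6/10) = 3/5; P(data | r = 6) = (4/10) = 2/5; P(data | r = 8) = (2/10) = 1/5; P(data | r = 9) = (1/10) = 1/10.
Multiplying each by its prior: 1/4 · 3/5 = 3/20, 1/4 · 2/5 = 1/10, 1/4 · 1/5 = 1/20, 1/4 · 1/10 = 1/40; with total 13/40.
Therefore the posterior P(r = 6 | data) = (1/10) / (13/40) = 4/13.

0.3077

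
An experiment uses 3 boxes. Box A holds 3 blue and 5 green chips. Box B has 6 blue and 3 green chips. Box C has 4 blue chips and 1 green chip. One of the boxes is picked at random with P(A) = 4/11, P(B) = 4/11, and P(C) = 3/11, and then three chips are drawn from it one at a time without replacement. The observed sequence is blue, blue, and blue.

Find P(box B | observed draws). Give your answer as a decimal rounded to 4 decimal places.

For each hypothesis, P(data | H) works out to: P(data | box A) = (3/8)(2/7)(1/6) = 0.017857; P(data | box B) = (6/9)(5/8)(4/7) = 0.2381; P(data | box C) = (4/5)(3/4)(2/3) = 0.4.
Multiplying each by its prior: 4/11 · 0.017857 = 0.0064935, 4/11 · 0.2381 = 0.08658, 3/11 · 0.4 = 0.10909; summing to 0.20216.
Hence P(box B | data) = (0.08658) / (0.20216) = 0.42827.

0.4283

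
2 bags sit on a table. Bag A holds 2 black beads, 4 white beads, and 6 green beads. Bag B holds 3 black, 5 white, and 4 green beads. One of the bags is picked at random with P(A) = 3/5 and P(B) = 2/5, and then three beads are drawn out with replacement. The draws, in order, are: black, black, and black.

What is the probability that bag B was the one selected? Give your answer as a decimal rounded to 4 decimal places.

For each hypothesis, P(data | H) works out to: P(data | bag A) = (2/12)(2/12)(2/12) = 0.0046296; P(data | bag B) = (3/12)(3/12)(3/12) = 0.015625.
Multiplying each by its prior: 3/5 · 0.0046296 = 0.0027778, 2/5 · 0.015625 = 0.00625; these sum to 0.0090278.
So P(bag B | data) = (0.00625) / (0.0090278) = 0.69231.

0.6923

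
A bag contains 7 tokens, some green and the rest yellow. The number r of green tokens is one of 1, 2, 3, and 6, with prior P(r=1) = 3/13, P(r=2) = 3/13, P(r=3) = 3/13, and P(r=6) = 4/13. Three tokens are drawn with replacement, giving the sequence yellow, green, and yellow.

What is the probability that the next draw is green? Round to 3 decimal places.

Compute the likelihood of the observed sequence for each case: P(data | r = 1) = (6/7)(1/7)(6/7) = 0.10496; P(data | r = 2) = (5/7)(2/7)(5/7) = 0.14577; P(data | r = 3) = (4/7)(3/7)(4/7) = 0.13994; P(data | r = 6) = (1/7)(6/7)(1/7) = 0.017493.
Weighting by the prior gives 3/13 · 0.10496 = 0.024221, 3/13 · 0.14577 = 0.03364, 3/13 · 0.13994 = 0.032294, 4/13 · 0.017493 = 0.0053824; with total 0.095537.
Normalising, the posterior is P(r = 1 | data) = 0.25352, P(r = 2 | data) = 0.35211, P(r = 3 | data) = 0.33803, P(r = 6 | data) = 0.056338.
The predictive probability is P(green next | data) = (1/7)(0.25352) + (2/7)(0.35211) + (3/7)(0.33803) + (6/7)(0.056338) = 0.32998.

0.330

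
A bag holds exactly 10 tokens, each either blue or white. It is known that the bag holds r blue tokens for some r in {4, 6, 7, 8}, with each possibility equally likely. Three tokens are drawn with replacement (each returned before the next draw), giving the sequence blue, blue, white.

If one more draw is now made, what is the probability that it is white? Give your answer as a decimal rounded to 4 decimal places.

For each hypothesis, P(data | H) works out to: P(data | r = 4) = (4/10)(4/10)(6/10) = 0.096; P(data | r = 6) = (6/10)(6/10)(4/10) = 0.144; P(data | r = 7) = (7/10)(7/10)(3/10) = 0.147; P(data | r = 8) = (8/10)(8/10)(2/10) = 0.128.
The prior-weighted likelihoods are 1/4 · 0.096 = 0.024, 1/4 · 0.144 = 0.036, 1/4 · 0.147 = 0.03675, 1/4 · 0.128 = 0.032; with total 0.12875.
The posterior is then P(r = 4 | data) = 0.18641, P(r = 6 | data) = 0.27961, P(r = 7 | data) = 0.28544, P(r = 8 | data) = 0.24854.
Averaging over the posterior, P(white next | data) = (3/5)(0.18641) + (2/5)(0.27961) + (3/10)(0.28544) + (1/5)(0.24854) = 0.35903.

0.3590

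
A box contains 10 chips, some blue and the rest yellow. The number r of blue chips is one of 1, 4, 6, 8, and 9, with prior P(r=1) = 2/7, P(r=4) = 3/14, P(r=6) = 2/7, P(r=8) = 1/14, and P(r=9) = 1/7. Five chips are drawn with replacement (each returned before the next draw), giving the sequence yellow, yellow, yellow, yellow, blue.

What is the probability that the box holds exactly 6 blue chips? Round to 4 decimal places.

Compute the likelihood of the observed sequence for each case: P(data | r = 1) = (9/10)(9/10)(9/10)(9/10)(1/10) = 0.06561; P(data | r = 4) = (6/10)(6/10)(6/10)(6/10)(4/10) = 0.05184; P(data | r = 6) = (4/10)(4/10)(4/10)(4/10)(6/10) = 0.01536; P(data | r = 8) = (2/10)(2/10)(2/10)(2/10)(8/10) = 0.00128; P(data | r = 9) = (1/10)(1/10)(1/10)(1/10)(9/10) = 9e-05.
Multiplying each by its prior: 2/7 · 0.06561 = 0.018746, 3/14 · 0.05184 = 0.011109, 2/7 · 0.01536 = 0.0043886, 1/14 · 0.00128 = 9.1429e-05, 1/7 · 9e-05 = 1.2857e-05; summing to 0.034347.
By Bayes' rule, P(r = 6 | data) = (0.0043886) / (0.034347) = 0.12777.

0.1278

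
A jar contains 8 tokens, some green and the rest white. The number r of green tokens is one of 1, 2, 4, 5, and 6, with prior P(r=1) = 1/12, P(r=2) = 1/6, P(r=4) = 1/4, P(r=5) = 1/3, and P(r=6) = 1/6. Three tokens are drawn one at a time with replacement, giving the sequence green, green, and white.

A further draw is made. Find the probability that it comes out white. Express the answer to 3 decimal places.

0.415

Under each hypothesis, the probability of the observed sequence is: P(data | r = 1) = (1/8)(1/8)(7/8) = 0.013672; P(data | r = 2) = (2/8)(2/8)(6/8) = 0.046875; P(data | r = 4) = (4/8)(4/8)(4/8) = 0.125; P(data | r = 5) = (5/8)(5/8)(3/8) = 0.14648; P(data | r = 6) = (6/8)(6/8)(2/8) = 0.14062.
Weighting by the prior gives 1/12 · 0.013672 = 0.0011393, 1/6 · 0.046875 = 0.0078125, 1/4 · 0.125 = 0.03125, 1/3 · 0.14648 = 0.048828, 1/6 · 0.14062 = 0.023438; with total 0.11247.
Dividing through by the total gives posterior P(r = 1 | data) = 0.01013, P(r = 2 | data) = 0.069465, P(r = 4 | data) = 0.27786, P(r = 5 | data) = 0.43415, P(r = 6 | data) = 0.20839.
So P(white next | data) = Σ P(white next | H) P(H | data) = (7/8)(0.01013) + (3/4)(0.069465) + (1/2)(0.27786) + (3/8)(0.43415) + (1/4)(0.20839) = 0.4148.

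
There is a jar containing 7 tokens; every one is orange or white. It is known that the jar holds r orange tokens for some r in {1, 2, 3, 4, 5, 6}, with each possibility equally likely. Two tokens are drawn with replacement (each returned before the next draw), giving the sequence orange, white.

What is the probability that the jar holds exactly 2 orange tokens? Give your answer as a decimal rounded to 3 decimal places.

0.179

Compute the likelihood of the observed sequence for each case: P(data | r = 1) = (1/7)(6/7) = 6/49; P(data | r = 2) = (2/7)(5/7) = 10/49; P(data | r = 3) = (3/7)(4/7) = 12/49; P(data | r = 4) = (4/7)(3/7) = 12/49; P(data | r = 5) = (5/7)(2/7) = 10/49; P(data | r = 6) = (6/7)(1/7) = 6/49.
Weighting by the prior gives 1/6 · 6/49 = 1/49, 1/6 · 10/49 = 5/147, 1/6 · 12/49 = 2/49, 1/6 · 12/49 = 2/49, 1/6 · 10/49 = 5/147, 1/6 · 6/49 = 1/49; with total 4/21.
Therefore the posterior P(r = 2 | data) = (5/147) / (4/21) = 5/28.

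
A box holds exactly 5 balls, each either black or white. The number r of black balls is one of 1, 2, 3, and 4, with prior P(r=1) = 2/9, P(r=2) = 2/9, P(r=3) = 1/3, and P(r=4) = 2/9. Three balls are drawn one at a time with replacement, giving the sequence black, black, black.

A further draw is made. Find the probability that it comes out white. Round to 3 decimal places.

For each hypothesis, P(data | H) works out to: P(data | r = 1) = (1/5)(1/5)(1/5) = 0.008; P(data | r = 2) = (2/5)(2/5)(2/5) = 0.064; P(data | r = 3) = (3/5)(3/5)(3/5) = 0.216; P(data | r = 4) = (4/5)(4/5)(4/5) = 0.512.
The prior-weighted likelihoods are 2/9 · 0.008 = 0.0017778, 2/9 · 0.064 = 0.014222, 1/3 · 0.216 = 0.072, 2/9 · 0.512 = 0.11378; with total 0.20178.
The posterior is then P(r = 1 | data) = 0.0088106, P(r = 2 | data) = 0.070485, P(r = 3 | data) = 0.35683, P(r = 4 | data) = 0.56388.
The predictive probability is P(white next | data) = (4/5)(0.0088106) + (3/5)(0.070485) + (2/5)(0.35683) + (1/5)(0.56388) = 0.30485.

0.305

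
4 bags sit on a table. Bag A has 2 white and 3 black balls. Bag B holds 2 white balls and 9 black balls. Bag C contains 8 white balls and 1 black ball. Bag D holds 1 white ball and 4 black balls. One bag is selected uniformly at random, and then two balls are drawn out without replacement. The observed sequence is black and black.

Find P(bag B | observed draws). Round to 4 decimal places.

0.4211

Under each hypothesis, the probability of the observed sequence is: P(data | bag A) = (3/5)(2/4) = 3/10; P(data | bag B) = (9/11)(8/10) = 36/55; P(data | bag C) = (1/9)(0/8) = 0; P(data | bag D) = (4/5)(3/4) = 3/5.
Multiplying each by its prior: 1/4 · 3/10 = 3/40, 1/4 · 36/55 = 9/55, 1/4 · 0 = 0, 1/4 · 3/5 = 3/20; with total 171/440.
Therefore the posterior P(bag B | data) = (9/55) / (171/440) = 8/19.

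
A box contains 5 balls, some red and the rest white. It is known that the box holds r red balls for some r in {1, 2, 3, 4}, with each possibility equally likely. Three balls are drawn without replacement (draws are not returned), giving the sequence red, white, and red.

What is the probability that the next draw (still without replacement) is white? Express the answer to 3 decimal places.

For each hypothesis, P(data | H) works out to: P(data | r = 1) = (1/5)(4/4)(0/3) = 0; P(data | r = 2) = (2/5)(3/4)(1/3) = 1/10; P(data | r = 3) = (3/5)(2/4)(2/3) = 1/5; P(data | r = 4) = (4/5)(1/4)(3/3) = 1/5.
The prior-weighted likelihoods are 1/4 · 0 = 0, 1/4 · 1/10 = 1/40, 1/4 · 1/5 = 1/20, 1/4 · 1/5 = 1/20; summing to 1/8.
The posterior is then P(r = 1 | data) = 0, P(r = 2 | data) = 1/5, P(r = 3 | data) = 2/5, P(r = 4 | data) = 2/5.
So P(white next | data) = Σ P(white next | H) P(H | data) = (1)(1/5) + (1/2)(2/5) + (0)(2/5) = 2/5.

0.400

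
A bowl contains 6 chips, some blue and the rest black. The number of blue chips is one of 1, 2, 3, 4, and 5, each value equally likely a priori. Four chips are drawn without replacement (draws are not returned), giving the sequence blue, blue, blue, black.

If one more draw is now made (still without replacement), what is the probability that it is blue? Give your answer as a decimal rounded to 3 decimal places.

0.667

The likelihood of the observed sequence under each hypothesis: P(data | r = 1) = (1/6)(0/5) = 0; P(data | r = 2) = (2/6)(1/5)(0/4) = 0; P(data | r = 3) = (3/6)(2/5)(1/4)(3/3) = 1/20; P(data | r = 4) = (4/6)(3/5)(2/4)(2/3) = 2/15; P(data | r = 5) = (5/6)(4/5)(3/4)(1/3) = 1/6.
Multiplying each by its prior: 1/5 · 0 = 0, 1/5 · 0 = 0, 1/5 · 1/20 = 1/100, 1/5 · 2/15 = 2/75, 1/5 · 1/6 = 1/30; with total 7/100.
Dividing through by the total gives posterior P(r = 1 | data) = 0, P(r = 2 | data) = 0, P(r = 3 | data) = 1/7, P(r = 4 | data) = 8/21, P(r = 5 | data) = 10/21.
The predictive probability is P(blue next | data) = (0)(1/7) + (1/2)(8/21) + (1)(10/21) = 2/3.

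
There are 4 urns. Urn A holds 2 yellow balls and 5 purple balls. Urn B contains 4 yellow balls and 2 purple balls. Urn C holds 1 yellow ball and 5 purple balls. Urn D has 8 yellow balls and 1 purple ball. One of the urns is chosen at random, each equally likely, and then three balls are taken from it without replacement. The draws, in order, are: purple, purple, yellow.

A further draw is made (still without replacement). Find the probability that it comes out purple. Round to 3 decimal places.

0.730

Compute the likelihood of the observed sequence for each case: P(data | urn A) = (5/7)(4/6)(2/5) = 4/21; P(data | urn B) = (2/6)(1/5)(4/4) = 1/15; P(data | urn C) = (5/6)(4/5)(1/4) = 1/6; P(data | urn D) = (1/9)(0/8) = 0.
Multiplying each by its prior: 1/4 · 4/21 = 1/21, 1/4 · 1/15 = 1/60, 1/4 · 1/6 = 1/24, 1/4 · 0 = 0; with total 89/840.
The posterior is then P(urn A | data) = 40/89, P(urn B | data) = 14/89, P(urn C | data) = 35/89, P(urn D | data) = 0.
So P(purple next | data) = Σ P(purple next | H) P(H | data) = (3/4)(40/89) + (0)(14/89) + (1)(35/89) = 65/89.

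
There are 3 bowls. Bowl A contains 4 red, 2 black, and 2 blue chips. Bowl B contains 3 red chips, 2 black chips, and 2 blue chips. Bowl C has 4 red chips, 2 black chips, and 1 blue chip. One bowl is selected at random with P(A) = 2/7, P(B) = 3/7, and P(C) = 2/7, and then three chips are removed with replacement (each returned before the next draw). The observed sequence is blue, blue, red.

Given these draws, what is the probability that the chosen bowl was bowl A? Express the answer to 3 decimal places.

Under each hypothesis, the probability of the observed sequence is: P(data | bowl A) = (2/8)(2/8)(4/8) = 0.03125; P(data | bowl B) = (2/7)(2/7)(3/7) = 0.034985; P(data | bowl C) = (1/7)(1/7)(4/7) = 0.011662.
Multiplying each by its prior: 2/7 · 0.03125 = 0.0089286, 3/7 · 0.034985 = 0.014994, 2/7 · 0.011662 = 0.0033319; with total 0.027254.
Hence P(bowl A | data) = (0.0089286) / (0.027254) = 0.3276.

0.328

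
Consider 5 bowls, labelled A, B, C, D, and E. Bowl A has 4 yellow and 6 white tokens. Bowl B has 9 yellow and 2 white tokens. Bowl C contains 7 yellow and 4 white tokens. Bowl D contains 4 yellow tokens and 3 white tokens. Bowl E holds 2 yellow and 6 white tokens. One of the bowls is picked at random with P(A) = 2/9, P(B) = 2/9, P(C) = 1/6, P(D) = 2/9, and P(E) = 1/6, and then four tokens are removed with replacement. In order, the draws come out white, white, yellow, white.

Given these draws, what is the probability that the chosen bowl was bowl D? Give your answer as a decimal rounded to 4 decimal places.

0.1887

Under each hypothesis, the probability of the observed sequence is: P(data | bowl A) = (6/10)(6/10)(4/10)(6/10) = 0.0864; P(data | bowl B) = (2/11)(2/11)(9/11)(2/11) = 0.0049177; P(data | bowl C) = (4/11)(4/11)(7/11)(4/11) = 0.030599; P(data | bowl D) = (3/7)(3/7)(4/7)(3/7) = 0.044981; P(data | bowl E) = (6/8)(6/8)(2/8)(6/8) = 0.10547.
Multiplying each by its prior: 2/9 · 0.0864 = 0.0192, 2/9 · 0.0049177 = 0.0010928, 1/6 · 0.030599 = 0.0050998, 2/9 · 0.044981 = 0.0099958, 1/6 · 0.10547 = 0.017578; with total 0.052967.
Hence P(bowl D | data) = (0.0099958) / (0.052967) = 0.18872.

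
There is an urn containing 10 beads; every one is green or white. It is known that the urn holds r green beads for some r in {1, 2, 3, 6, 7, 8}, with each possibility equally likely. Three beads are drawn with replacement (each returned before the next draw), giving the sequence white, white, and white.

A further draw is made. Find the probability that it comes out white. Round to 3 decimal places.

0.797

Compute the likelihood of the observed sequence for each case: P(data | r = 1) = (9/10)(9/10)(9/10) = 0.729; P(data | r = 2) = (8/10)(8/10)(8/10) = 0.512; P(data | r = 3) = (7/10)(7/10)(7/10) = 0.343; P(data | r = 6) = (4/10)(4/10)(4/10) = 0.064; P(data | r = 7) = (3/10)(3/10)(3/10) = 0.027; P(data | r = 8) = (2/10)(2/10)(2/10) = 0.008.
Multiplying each by its prior: 1/6 · 0.729 = 0.1215, 1/6 · 0.512 = 0.085333, 1/6 · 0.343 = 0.057167, 1/6 · 0.064 = 0.010667, 1/6 · 0.027 = 0.0045, 1/6 · 0.008 = 0.0013333; these sum to 0.2805.
Dividing through by the total gives posterior P(r = 1 | data) = 0.43316, P(r = 2 | data) = 0.30422, P(r = 3 | data) = 0.2038, P(r = 6 | data) = 0.038027, P(r = 7 | data) = 0.016043, P(r = 8 | data) = 0.0047534.
Averaging over the posterior, P(white next | data) = (9/10)(0.43316) + (4/5)(0.30422) + (7/10)(0.2038) + (2/5)(0.038027) + (3/10)(0.016043) + (1/5)(0.0047534) = 0.79685.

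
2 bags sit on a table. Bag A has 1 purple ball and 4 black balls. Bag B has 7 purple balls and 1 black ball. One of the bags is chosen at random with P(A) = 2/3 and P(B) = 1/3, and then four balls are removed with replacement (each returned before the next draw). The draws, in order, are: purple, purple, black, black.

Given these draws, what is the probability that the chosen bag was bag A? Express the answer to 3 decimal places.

0.811

For each hypothesis, P(data | H) works out to: P(data | bag A) = (1/5)(1/5)(4/5)(4/5) = 0.0256; P(data | bag B) = (7/8)(7/8)(1/8)(1/8) = 0.011963.
Multiplying each by its prior: 2/3 · 0.0256 = 0.017067, 1/3 · 0.011963 = 0.0039876; with total 0.021054.
Therefore the posterior P(bag A | data) = (0.017067) / (0.021054) = 0.8106.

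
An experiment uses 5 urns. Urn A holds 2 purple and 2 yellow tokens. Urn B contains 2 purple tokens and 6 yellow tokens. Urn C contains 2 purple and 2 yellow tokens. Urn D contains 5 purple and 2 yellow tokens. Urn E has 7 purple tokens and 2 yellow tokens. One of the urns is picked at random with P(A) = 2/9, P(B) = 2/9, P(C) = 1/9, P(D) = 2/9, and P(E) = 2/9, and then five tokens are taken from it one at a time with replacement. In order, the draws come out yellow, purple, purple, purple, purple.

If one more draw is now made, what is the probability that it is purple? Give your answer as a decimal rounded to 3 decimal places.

0.684

For each hypothesis, P(data | H) works out to: P(data | urn A) = (2/4)(2/4)(2/4)(2/4)(2/4) = 0.03125; P(data | urn B) = (6/8)(2/8)(2/8)(2/8)(2/8) = 0.0029297; P(data | urn C) = (2/4)(2/4)(2/4)(2/4)(2/4) = 0.03125; P(data | urn D) = (2/7)(5/7)(5/7)(5/7)(5/7) = 0.074374; P(data | urn E) = (2/9)(7/9)(7/9)(7/9)(7/9) = 0.081322.
The prior-weighted likelihoods are 2/9 · 0.03125 = 0.0069444, 2/9 · 0.0029297 = 0.00065104, 1/9 · 0.03125 = 0.0034722, 2/9 · 0.074374 = 0.016528, 2/9 · 0.081322 = 0.018072; summing to 0.045667.
Dividing through by the total gives posterior P(urn A | data) = 0.15207, P(urn B | data) = 0.014256, P(urn C | data) = 0.076034, P(urn D | data) = 0.36191, P(urn E | data) = 0.39573.
The predictive probability is P(purple next | data) = (1/2)(0.15207) + (1/4)(0.014256) + (1/2)(0.076034) + (5/7)(0.36191) + (7/9)(0.39573) = 0.68391.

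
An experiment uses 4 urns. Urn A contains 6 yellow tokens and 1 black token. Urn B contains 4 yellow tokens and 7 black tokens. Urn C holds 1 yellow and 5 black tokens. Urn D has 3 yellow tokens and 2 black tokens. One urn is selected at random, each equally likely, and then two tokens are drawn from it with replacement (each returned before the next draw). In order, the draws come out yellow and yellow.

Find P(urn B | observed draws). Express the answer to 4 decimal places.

0.1054

Compute the likelihood of the observed sequence for each case: P(data | urn A) = (6/7)(6/7) = 0.73469; P(data | urn B) = (4/11)(4/11) = 0.13223; P(data | urn C) = (1/6)(1/6) = 0.027778; P(data | urn D) = (3/5)(3/5) = 0.36.
Weighting by the prior gives 1/4 · 0.73469 = 0.18367, 1/4 · 0.13223 = 0.033058, 1/4 · 0.027778 = 0.0069444, 1/4 · 0.36 = 0.09; summing to 0.31368.
Therefore the posterior P(urn B | data) = (0.033058) / (0.31368) = 0.10539.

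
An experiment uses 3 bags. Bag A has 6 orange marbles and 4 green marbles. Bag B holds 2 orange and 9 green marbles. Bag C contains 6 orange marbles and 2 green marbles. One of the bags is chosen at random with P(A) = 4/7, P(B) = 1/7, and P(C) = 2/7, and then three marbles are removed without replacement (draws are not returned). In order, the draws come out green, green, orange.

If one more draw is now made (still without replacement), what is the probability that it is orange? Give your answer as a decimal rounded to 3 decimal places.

0.608

Compute the likelihood of the observed sequence for each case: P(data | bag A) = (4/10)(3/9)(6/8) = 0.1; P(data | bag B) = (9/11)(8/10)(2/9) = 0.14545; P(data | bag C) = (2/8)(1/7)(6/6) = 0.035714.
The prior-weighted likelihoods are 4/7 · 0.1 = 0.057143, 1/7 · 0.14545 = 0.020779, 2/7 · 0.035714 = 0.010204; with total 0.088126.
The posterior is then P(bag A | data) = 0.64842, P(bag B | data) = 0.23579, P(bag C | data) = 0.11579.
So P(orange next | data) = Σ P(orange next | H) P(H | data) = (5/7)(0.64842) + (1/8)(0.23579) + (1)(0.11579) = 0.60842.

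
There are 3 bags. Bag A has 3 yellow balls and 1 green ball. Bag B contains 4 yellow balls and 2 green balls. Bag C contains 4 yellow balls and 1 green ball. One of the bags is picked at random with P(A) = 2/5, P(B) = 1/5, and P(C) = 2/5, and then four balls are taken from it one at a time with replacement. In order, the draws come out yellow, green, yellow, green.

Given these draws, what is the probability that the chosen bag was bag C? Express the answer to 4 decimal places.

0.2996

For each hypothesis, P(data | H) works out to: P(data | bag A) = (3/4)(1/4)(3/4)(1/4) = 0.035156; P(data | bag B) = (4/6)(2/6)(4/6)(2/6) = 0.049383; P(data | bag C) = (4/5)(1/5)(4/5)(1/5) = 0.0256.
Multiplying each by its prior: 2/5 · 0.035156 = 0.014063, 1/5 · 0.049383 = 0.0098765, 2/5 · 0.0256 = 0.01024; with total 0.034179.
By Bayes' rule, P(bag C | data) = (0.01024) / (0.034179) = 0.2996.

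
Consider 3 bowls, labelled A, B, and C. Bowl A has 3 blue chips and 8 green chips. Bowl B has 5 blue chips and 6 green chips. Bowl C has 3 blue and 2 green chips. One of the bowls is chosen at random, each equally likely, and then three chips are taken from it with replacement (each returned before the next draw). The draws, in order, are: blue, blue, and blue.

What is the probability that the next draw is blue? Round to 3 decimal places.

0.539

The likelihood of the observed sequence under each hypothesis: P(data | bowl A) = (3/11)(3/11)(3/11) = 0.020285; P(data | bowl B) = (5/11)(5/11)(5/11) = 0.093914; P(data | bowl C) = (3/5)(3/5)(3/5) = 0.216.
Multiplying each by its prior: 1/3 · 0.020285 = 0.0067618, 1/3 · 0.093914 = 0.031305, 1/3 · 0.216 = 0.072; these sum to 0.11007.
The posterior is then P(bowl A | data) = 0.061434, P(bowl B | data) = 0.28442, P(bowl C | data) = 0.65415.
The predictive probability is P(blue next | data) = (3/11)(0.061434) + (5/11)(0.28442) + (3/5)(0.65415) = 0.53852.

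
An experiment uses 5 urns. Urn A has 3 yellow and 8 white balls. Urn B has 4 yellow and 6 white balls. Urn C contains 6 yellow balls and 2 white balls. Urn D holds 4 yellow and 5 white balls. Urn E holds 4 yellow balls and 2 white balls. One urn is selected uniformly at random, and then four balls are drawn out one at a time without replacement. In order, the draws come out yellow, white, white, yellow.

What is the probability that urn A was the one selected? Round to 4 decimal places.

Compute the likelihood of the observed sequence for each case: P(data | urn A) = (3/11)(8/10)(7/9)(2/8) = 0.042424; P(data | urn B) = (4/10)(6/9)(5/8)(3/7) = 0.071429; P(data | urn C) = (6/8)(2/7)(1/6)(5/5) = 0.035714; P(data | urn D) = (4/9)(5/8)(4/7)(3/6) = 0.079365; P(data | urn E) = (4/6)(2/5)(1/4)(3/3) = 0.066667.
Weighting by the prior gives 1/5 · 0.042424 = 0.0084848, 1/5 · 0.071429 = 0.014286, 1/5 · 0.035714 = 0.0071429, 1/5 · 0.079365 = 0.015873, 1/5 · 0.066667 = 0.013333; these sum to 0.05912.
So P(urn A | data) = (0.0084848) / (0.05912) = 0.14352.

0.1435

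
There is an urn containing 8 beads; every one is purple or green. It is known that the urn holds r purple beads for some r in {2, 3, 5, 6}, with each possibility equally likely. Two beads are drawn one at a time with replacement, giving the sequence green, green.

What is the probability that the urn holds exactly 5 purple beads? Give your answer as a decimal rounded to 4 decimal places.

Compute the likelihood of the observed sequence for each case: P(data | r = 2) = (6/8)(6/8) = 9/16; P(data | r = 3) = (5/8)(5/8) = 25/64; P(data | r = 5) = (3/8)(3/8) = 9/64; P(data | r = 6) = (2/8)(2/8) = 1/16.
Weighting by the prior gives 1/4 · 9/16 = 9/64, 1/4 · 25/64 = 25/256, 1/4 · 9/64 = 9/256, 1/4 · 1/16 = 1/64; with total 37/128.
Therefore the posterior P(r = 5 | data) = (9/256) / (37/128) = 9/74.

0.1216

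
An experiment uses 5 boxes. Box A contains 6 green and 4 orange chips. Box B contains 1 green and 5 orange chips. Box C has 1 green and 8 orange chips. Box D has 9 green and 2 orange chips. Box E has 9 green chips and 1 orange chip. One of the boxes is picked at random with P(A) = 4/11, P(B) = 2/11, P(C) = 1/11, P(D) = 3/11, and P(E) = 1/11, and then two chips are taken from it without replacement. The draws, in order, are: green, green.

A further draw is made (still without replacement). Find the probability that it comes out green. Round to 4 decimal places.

0.7064

Under each hypothesis, the probability of the observed sequence is: P(data | box A) = (6/10)(5/9) = 0.33333; P(data | box B) = (1/6)(0/5) = 0; P(data | box C) = (1/9)(0/8) = 0; P(data | box D) = (9/11)(8/10) = 0.65455; P(data | box E) = (9/10)(8/9) = 0.8.
Multiplying each by its prior: 4/11 · 0.33333 = 0.12121, 2/11 · 0 = 0, 1/11 · 0 = 0, 3/11 · 0.65455 = 0.17851, 1/11 · 0.8 = 0.072727; summing to 0.37245.
The posterior is then P(box A | data) = 0.32544, P(box B | data) = 0, P(box C | data) = 0, P(box D | data) = 0.47929, P(box E | data) = 0.19527.
So P(green next | data) = Σ P(green next | H) P(H | data) = (1/2)(0.32544) + (7/9)(0.47929) + (7/8)(0.19527) = 0.70636.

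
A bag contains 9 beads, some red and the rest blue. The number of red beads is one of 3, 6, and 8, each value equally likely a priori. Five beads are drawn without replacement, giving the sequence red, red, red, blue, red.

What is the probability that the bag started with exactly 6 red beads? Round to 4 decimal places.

0.3913

The likelihood of the observed sequence under each hypothesis: P(data | r = 3) = (3/9)(2/8)(1/7)(6/6)(0/5) = 0; P(data | r = 6) = (6/9)(5/8)(4/7)(3/6)(3/5) = 1/14; P(data | r = 8) = (8/9)(7/8)(6/7)(1/6)(5/5) = 1/9.
Weighting by the prior gives 1/3 · 0 = 0, 1/3 · 1/14 = 1/42, 1/3 · 1/9 = 1/27; these sum to 23/378.
By Bayes' rule, P(r = 6 | data) = (1/42) / (23/378) = 9/23.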